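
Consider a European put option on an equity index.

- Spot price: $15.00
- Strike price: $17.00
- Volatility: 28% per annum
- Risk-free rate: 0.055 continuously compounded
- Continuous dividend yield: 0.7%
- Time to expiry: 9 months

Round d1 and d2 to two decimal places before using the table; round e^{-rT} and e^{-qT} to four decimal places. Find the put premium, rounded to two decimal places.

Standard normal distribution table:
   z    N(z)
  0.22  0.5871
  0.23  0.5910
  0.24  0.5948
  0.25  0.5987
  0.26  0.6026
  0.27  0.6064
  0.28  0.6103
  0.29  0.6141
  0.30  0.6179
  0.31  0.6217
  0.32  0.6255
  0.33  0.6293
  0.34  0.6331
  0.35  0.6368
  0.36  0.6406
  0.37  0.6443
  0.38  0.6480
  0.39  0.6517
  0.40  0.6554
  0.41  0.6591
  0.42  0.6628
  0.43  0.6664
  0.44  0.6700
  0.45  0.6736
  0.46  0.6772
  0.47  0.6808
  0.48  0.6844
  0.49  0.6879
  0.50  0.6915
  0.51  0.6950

σ√T = 0.28·√0.75 = 0.2425
d₁ = [ln(15/17) + (0.055 − 0.007 + 0.28²/2)·0.75] / 0.2425 = [-0.1252 + 0.0654] / 0.2425 = -0.2465 ≈ -0.25
d₂ = d₁ − σ√T = -0.2465 − 0.2425 = -0.4889 ≈ -0.49
exp(−qT) = exp(−0.007·0.75) = 0.9948;  exp(−rT) = exp(−0.055·0.75) = 0.9596
N(−d₂) = N(0.49) = 0.6879;  N(−d₁) = N(0.25) = 0.5987
P = 17·0.9596·0.6879 − 15·0.9948·0.5987 = 11.2219 − 8.9338 = 2.2880

$2.29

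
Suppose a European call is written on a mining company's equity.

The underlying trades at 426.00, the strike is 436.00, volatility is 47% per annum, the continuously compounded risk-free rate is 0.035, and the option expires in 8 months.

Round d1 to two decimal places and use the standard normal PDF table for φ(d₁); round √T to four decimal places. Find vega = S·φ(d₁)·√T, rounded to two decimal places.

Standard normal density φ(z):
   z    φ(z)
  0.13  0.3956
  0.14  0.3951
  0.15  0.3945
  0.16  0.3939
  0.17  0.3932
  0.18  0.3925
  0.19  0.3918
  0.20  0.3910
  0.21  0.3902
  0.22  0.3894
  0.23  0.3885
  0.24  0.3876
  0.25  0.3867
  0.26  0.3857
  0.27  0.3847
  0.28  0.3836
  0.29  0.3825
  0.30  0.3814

136.28

T = 0.6667;  σ√T = 0.3838
ln(S/K) + (r + σ²/2)T = ln(426/436) + (0.035 + 0.47²/2)·0.6667 = -0.0232 + 0.0970 = 0.0738
d₁ = 0.0738 / 0.3838 = 0.1922 which rounds to 0.19
√T = √0.6667 = 0.8165
φ(d₁) = φ(0.19) = 0.3918
vega = S·φ(d₁)·√T = 426·0.3918·0.8165 = 136.2794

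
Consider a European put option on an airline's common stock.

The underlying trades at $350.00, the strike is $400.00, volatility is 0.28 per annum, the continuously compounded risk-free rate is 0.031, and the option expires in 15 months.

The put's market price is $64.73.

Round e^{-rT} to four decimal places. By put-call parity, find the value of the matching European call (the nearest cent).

e^(−rT) = e^(−0.031·1.25) = 0.9620
Put-call parity: C − P = S − K·e^(−rT) = 350 − 400·0.9620 = 350 − 384.8000 = -34.8000
C = P + (C − P) = 64.73 + (-34.8000) = 29.9300

$29.93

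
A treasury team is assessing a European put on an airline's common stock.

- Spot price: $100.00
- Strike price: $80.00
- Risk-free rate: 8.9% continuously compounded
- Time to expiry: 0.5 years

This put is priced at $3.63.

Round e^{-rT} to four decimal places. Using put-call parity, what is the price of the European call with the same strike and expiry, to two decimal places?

$27.11

e^(−rT) = e^(−0.089·0.5) = 0.9565
Put-call parity: C − P = S − K·e^(−rT) = 100 − 80·0.9565 = 100 − 76.5200 = 23.4800
C = P + (C − P) = 3.63 + (23.4800) = 27.1100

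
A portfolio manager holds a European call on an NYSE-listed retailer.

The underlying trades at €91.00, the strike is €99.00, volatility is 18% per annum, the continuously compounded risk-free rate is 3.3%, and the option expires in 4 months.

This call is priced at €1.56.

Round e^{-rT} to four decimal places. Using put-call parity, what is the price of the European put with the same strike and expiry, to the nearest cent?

e^(−rT) = e^(−0.033·0.3333) = 0.9891
Put-call parity: C − P = S − K·e^(−rT) = 91 − 99·0.9891 = 91 − 97.9209 = -6.9209
P = C − (C − P) = 1.56 − (-6.9209) = 8.4809

€8.48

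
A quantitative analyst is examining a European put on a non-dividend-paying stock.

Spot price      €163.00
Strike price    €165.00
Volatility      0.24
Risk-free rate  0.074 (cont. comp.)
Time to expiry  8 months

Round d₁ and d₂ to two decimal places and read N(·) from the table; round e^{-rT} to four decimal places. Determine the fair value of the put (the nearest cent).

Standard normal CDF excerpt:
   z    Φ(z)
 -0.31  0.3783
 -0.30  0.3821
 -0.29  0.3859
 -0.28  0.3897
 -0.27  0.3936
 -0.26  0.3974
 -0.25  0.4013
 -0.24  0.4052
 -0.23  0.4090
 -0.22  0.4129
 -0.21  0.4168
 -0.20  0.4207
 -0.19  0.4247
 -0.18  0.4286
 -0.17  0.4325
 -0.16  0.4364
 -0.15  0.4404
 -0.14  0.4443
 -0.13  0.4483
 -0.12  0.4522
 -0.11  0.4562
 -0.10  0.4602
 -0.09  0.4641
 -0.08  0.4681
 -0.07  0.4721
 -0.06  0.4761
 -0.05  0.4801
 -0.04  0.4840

σ√T = 0.24·√0.6667 = 0.1960
d₁ = [ln(163/165) + (0.074 + 0.24²/2)·0.6667] / 0.1960 = [-0.0122 + 0.0685] / 0.1960 = 0.2875 which rounds to 0.29
d₂ = d₁ − σ√T = 0.2875 − 0.1960 = 0.0915 which rounds to 0.09
e^(−rT) = e^(−0.074·0.6667) = 0.9519
P = 165·0.9519·N(-0.09) − 163·N(-0.29) = 165·0.9519·0.4641 − 163·0.3859 = 72.8932 − 62.9017 = 9.9915

€9.99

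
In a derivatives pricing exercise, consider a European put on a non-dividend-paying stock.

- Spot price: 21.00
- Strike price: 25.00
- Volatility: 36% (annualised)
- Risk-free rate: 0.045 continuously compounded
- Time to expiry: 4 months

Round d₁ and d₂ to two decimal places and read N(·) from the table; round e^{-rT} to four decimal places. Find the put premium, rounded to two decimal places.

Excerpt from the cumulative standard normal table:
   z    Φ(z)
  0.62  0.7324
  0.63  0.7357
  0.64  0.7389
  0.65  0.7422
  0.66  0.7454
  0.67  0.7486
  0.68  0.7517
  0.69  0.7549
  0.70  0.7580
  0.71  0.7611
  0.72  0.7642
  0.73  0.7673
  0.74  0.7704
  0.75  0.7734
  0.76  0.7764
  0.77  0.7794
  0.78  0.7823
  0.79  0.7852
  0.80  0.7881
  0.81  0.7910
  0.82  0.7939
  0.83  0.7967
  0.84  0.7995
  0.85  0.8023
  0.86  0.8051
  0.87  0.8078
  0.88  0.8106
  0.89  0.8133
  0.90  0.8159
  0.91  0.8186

4.24

σ√T = 0.36·√0.3333 = 0.2078
d₁ = [ln(21/25) + (0.045 + 0.36²/2)·0.3333] / 0.2078 = [-0.1744 + 0.0366] / 0.2078 = -0.6628 which rounds to -0.66
d₂ = d₁ − σ√T = -0.6628 − 0.2078 = -0.8706 which rounds to -0.87
e^(−rT) = e^(−0.045·0.3333) = 0.9851
N(−d₂) = N(0.87) = 0.8078;  N(−d₁) = N(0.66) = 0.7454
P = 25·0.9851·0.8078 − 21·0.7454 = 19.8941 − 15.6534 = 4.2407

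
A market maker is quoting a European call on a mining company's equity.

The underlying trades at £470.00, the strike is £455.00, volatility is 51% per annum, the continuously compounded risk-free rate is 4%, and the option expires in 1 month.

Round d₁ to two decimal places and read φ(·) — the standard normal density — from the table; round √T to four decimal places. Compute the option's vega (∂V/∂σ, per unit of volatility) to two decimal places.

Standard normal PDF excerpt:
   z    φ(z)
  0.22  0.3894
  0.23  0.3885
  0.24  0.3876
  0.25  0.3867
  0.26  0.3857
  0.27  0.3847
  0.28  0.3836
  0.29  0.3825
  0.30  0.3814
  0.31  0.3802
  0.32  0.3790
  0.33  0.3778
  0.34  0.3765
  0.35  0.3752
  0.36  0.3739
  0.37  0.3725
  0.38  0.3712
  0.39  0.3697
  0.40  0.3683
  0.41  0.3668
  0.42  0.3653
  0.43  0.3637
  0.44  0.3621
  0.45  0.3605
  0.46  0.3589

T = 0.08333;  σ√T = 0.1472
d₁ = [ln(470/455) + (0.04 + ½·0.51²)·0.08333] / (σ√T) = (0.0324 + 0.0142) / 0.1472 = 0.3166 which rounds to 0.32
√T = √0.08333 = 0.2887
φ(d₁) = φ(0.32) = 0.3790
vega = S·φ(d₁)·√T = 470·0.3790·0.2887 = 51.4261
(Call and put vega coincide under Black-Scholes.)

51.43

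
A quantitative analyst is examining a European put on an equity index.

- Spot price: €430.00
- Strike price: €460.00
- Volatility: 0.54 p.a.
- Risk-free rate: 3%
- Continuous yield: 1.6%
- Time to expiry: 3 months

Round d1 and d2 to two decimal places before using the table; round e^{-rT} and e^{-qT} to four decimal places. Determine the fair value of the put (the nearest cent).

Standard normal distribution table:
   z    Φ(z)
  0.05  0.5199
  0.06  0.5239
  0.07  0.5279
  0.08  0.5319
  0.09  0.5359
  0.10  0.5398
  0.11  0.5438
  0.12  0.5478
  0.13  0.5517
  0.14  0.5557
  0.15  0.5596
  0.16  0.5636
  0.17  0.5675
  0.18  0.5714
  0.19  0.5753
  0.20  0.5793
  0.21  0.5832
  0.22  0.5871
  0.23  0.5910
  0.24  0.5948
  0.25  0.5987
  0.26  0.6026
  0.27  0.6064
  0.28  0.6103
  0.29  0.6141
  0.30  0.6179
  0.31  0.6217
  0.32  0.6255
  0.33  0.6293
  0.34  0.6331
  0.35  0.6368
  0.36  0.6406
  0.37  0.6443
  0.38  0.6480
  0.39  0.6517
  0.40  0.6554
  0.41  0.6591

€62.97

T = 0.25;  σ√T = 0.2700
d₁ = [ln(430/460) + (0.03 − 0.016 + 0.54²/2)·0.25] / 0.2700 = [-0.0674 + 0.0399] / 0.2700 = -0.1018 ≈ -0.10
d₂ = d₁ − σ√T = -0.1018 − 0.2700 = -0.3718 ≈ -0.37
e^(−qT) = e^(−0.016·0.25) = 0.9960;  e^(−rT) = e^(−0.03·0.25) = 0.9925
P = 460·0.9925·N(0.37) − 430·0.9960·N(0.10) = 460·0.9925·0.6443 − 430·0.9960·0.5398 = 294.1552 − 231.1855 = 62.9696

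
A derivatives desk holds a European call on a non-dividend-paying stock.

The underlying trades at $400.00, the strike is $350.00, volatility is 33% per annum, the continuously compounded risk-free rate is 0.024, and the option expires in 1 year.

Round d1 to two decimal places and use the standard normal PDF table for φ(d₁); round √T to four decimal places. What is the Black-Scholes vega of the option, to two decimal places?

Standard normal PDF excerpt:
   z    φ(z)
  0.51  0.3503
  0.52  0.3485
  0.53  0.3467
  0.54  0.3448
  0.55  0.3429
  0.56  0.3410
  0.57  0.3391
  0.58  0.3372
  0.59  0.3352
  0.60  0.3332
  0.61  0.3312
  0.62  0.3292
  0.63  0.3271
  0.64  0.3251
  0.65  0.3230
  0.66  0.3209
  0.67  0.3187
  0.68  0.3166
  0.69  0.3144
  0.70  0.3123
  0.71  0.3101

130.04

T = 1;  σ√T = 0.3300
d₁ = [ln(400/350) + (0.024 + 0.33²/2)·1] / 0.3300 = [0.1335 + 0.0785] / 0.3300 = 0.6424 → 0.64
√T = √1 = 1.0000
φ(d₁) = φ(0.64) = 0.3251
vega = S·φ(d₁)·√T = 400·0.3251·1.0000 = 130.0400
(The put has the same vega.)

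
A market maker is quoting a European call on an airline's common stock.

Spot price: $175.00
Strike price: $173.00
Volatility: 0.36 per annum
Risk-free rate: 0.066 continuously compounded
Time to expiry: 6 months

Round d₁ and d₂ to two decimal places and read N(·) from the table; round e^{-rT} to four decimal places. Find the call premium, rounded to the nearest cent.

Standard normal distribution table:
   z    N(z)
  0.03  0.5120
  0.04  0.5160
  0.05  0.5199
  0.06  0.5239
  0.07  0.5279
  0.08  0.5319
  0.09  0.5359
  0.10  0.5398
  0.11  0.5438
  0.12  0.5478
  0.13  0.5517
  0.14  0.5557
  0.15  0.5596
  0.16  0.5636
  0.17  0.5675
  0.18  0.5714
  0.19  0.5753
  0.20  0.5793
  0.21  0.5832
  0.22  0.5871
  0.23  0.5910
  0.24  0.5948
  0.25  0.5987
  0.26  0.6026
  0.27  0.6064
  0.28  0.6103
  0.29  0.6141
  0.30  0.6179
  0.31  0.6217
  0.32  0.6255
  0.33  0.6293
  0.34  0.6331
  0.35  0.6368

$21.11

T = 0.5;  σ√T = 0.2546
d₁ = [ln(175/173) + (0.066 + 0.36²/2)·0.5] / 0.2546 = [0.0115 + 0.0654] / 0.2546 = 0.3021 ⇒ 0.30
d₂ = d₁ − σ√T = 0.3021 − 0.2546 = 0.0475 ⇒ 0.05
e^(−rT) = e^(−0.066·0.5) = 0.9675
N(d₁) = N(0.30) = 0.6179;  N(d₂) = N(0.05) = 0.5199
C = 175·0.6179 − 173·0.9675·0.5199 = 108.1325 − 87.0196 = 21.1129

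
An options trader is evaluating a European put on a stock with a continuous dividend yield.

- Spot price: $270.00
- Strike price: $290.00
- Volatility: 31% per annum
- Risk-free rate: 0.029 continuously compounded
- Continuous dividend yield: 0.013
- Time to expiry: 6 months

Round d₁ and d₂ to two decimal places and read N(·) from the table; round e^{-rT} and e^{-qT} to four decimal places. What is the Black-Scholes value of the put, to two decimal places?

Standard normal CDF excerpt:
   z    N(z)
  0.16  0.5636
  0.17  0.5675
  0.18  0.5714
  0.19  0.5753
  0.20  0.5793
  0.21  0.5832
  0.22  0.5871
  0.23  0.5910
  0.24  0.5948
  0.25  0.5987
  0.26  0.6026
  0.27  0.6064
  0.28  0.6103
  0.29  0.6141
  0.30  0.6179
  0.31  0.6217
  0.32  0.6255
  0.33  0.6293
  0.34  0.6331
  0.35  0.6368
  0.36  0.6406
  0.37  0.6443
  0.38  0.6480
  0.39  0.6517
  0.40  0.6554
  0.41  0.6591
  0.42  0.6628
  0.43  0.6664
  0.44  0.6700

$34.05

σ√T = 0.31 × 0.7071 = 0.2192
d₁ = [ln(270/290) + (0.029 − 0.013 + 0.31²/2)·0.5] / 0.2192 = [-0.0715 + 0.0320] / 0.2192 = -0.1799 which rounds to -0.18
d₂ = d₁ − σ√T = -0.1799 − 0.2192 = -0.3991 which rounds to -0.40
e^(−qT) = e^(−0.013·0.5) = 0.9935;  e^(−rT) = e^(−0.029·0.5) = 0.9856
P = 290·0.9856·N(0.40) − 270·0.9935·N(0.18) = 290·0.9856·0.6554 − 270·0.9935·0.5714 = 187.3290 − 153.2752 = 34.0539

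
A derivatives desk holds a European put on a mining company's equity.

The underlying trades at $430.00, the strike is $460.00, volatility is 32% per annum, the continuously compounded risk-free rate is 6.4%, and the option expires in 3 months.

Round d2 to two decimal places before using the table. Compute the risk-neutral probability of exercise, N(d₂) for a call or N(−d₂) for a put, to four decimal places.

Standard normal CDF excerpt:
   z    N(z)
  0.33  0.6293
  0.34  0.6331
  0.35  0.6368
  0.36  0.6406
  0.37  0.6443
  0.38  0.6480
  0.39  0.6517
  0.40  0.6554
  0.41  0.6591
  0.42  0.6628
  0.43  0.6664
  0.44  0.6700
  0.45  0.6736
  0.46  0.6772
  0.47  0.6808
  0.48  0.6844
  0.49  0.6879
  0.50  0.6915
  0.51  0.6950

0.6554

T = 0.25;  σ√T = 0.1600
ln(S/K) + (r + σ²/2)T = ln(430/460) + (0.064 + 0.32²/2)·0.25 = -0.0674 + 0.0288 = -0.0386
d₁ = -0.0386 / 0.1600 = -0.2415 → -0.24
d₂ = d₁ − σ√T = -0.2415 − 0.1600 = -0.4015 → -0.40
Pr(exercise) under Q = N(−d₂) = N(0.40) = 0.6554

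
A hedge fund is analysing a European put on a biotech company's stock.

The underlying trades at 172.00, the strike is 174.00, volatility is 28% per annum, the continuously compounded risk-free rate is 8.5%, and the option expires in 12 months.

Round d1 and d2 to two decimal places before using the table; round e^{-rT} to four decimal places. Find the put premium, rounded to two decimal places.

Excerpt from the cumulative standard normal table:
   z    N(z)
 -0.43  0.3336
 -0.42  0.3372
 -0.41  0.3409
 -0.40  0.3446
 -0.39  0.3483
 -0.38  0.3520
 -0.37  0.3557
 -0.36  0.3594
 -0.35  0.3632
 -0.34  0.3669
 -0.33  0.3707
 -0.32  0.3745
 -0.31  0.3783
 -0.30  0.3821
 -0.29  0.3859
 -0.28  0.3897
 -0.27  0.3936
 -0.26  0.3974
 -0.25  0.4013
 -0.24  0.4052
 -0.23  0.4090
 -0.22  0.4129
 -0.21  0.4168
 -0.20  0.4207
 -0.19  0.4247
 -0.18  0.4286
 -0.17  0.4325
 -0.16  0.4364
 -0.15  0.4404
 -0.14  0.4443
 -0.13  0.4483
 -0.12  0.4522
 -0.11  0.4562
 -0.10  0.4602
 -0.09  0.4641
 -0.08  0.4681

13.00

T = 1;  σ√T = 0.2800
d₁ = [ln(172/174) + (0.085 + 0.28²/2)·1] / 0.2800 = [-0.0116 + 0.1242] / 0.2800 = 0.4023 which rounds to 0.40
d₂ = d₁ − σ√T = 0.4023 − 0.2800 = 0.1223 which rounds to 0.12
exp(−rT) = exp(−0.085·1) = 0.9185
N(−d₂) = N(-0.12) = 0.4522;  N(−d₁) = N(-0.40) = 0.3446
P = 174·0.9185·0.4522 − 172·0.3446 = 72.2702 − 59.2712 = 12.9990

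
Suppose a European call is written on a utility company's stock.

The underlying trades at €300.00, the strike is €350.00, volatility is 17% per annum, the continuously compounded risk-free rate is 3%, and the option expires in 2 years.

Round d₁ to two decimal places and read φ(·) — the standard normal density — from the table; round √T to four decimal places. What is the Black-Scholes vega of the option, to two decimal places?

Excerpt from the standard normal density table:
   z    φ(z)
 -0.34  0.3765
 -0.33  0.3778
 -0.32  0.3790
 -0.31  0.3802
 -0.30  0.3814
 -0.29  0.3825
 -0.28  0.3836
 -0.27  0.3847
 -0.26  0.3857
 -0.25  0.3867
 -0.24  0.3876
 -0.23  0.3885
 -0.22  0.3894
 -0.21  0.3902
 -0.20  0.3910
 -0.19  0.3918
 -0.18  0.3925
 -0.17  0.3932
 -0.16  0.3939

163.21

T = 2;  σ√T = 0.2404
d₁ = [ln(300/350) + (0.03 + ½·0.17²)·2] / (σ√T) = (-0.1542 + 0.0889) / 0.2404 = -0.2714 ⇒ -0.27
√T = √2 = 1.4142
φ(d₁) = φ(-0.27) = 0.3847
vega = S·φ(d₁)·√T = 300·0.3847·1.4142 = 163.2128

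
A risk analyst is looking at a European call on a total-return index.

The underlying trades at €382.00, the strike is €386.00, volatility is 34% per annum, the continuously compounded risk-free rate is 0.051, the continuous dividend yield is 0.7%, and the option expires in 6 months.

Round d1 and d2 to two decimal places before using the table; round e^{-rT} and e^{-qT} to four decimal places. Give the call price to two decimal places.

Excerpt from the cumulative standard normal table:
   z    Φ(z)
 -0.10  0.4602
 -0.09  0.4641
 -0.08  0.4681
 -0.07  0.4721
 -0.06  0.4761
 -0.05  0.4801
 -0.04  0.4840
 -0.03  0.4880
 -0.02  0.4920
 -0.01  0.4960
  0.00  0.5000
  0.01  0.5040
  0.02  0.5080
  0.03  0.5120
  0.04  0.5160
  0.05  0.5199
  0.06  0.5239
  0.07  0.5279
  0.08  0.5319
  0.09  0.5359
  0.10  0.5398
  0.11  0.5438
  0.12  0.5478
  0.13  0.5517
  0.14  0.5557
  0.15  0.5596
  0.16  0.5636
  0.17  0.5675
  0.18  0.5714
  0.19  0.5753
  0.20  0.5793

T = 0.5;  σ√T = 0.2404
d₁ = [ln(382/386) + (0.051 − 0.007 + 0.34²/2)·0.5] / 0.2404 = [-0.0104 + 0.0509] / 0.2404 = 0.1684 ⇒ 0.17
d₂ = d₁ − σ√T = 0.1684 − 0.2404 = -0.0720 ⇒ -0.07
exp(−qT) = exp(−0.007·0.5) = 0.9965;  exp(−rT) = exp(−0.051·0.5) = 0.9748
N(d₁) = N(0.17) = 0.5675;  N(d₂) = N(-0.07) = 0.4721
C = 382·0.9965·0.5675 − 386·0.9748·0.4721 = 216.0263 − 177.6384 = 38.3879

€38.39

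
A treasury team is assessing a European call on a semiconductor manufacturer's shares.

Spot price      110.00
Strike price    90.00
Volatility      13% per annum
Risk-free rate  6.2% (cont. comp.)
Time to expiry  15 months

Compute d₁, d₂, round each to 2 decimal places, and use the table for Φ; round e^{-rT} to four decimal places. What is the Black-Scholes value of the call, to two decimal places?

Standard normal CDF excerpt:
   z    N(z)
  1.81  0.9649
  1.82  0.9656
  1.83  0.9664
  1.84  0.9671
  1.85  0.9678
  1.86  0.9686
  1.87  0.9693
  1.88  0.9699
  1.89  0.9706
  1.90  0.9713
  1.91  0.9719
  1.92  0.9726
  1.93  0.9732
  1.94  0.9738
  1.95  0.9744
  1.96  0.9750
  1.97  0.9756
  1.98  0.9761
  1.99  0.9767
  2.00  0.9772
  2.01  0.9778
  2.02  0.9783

T = 1.25;  σ√T = 0.1453
d₁ = [ln(110/90) + (0.062 + 0.13²/2)·1.25] / 0.1453 = [0.2007 + 0.0881] / 0.1453 = 1.9865 → 1.99
d₂ = d₁ − σ√T = 1.9865 − 0.1453 = 1.8412 → 1.84
exp(−rT) = exp(−0.062·1.25) = 0.9254
C = 110·N(1.99) − 90·0.9254·N(1.84) = 110·0.9767 − 90·0.9254·0.9671 = 107.4370 − 80.5459 = 26.8911

26.89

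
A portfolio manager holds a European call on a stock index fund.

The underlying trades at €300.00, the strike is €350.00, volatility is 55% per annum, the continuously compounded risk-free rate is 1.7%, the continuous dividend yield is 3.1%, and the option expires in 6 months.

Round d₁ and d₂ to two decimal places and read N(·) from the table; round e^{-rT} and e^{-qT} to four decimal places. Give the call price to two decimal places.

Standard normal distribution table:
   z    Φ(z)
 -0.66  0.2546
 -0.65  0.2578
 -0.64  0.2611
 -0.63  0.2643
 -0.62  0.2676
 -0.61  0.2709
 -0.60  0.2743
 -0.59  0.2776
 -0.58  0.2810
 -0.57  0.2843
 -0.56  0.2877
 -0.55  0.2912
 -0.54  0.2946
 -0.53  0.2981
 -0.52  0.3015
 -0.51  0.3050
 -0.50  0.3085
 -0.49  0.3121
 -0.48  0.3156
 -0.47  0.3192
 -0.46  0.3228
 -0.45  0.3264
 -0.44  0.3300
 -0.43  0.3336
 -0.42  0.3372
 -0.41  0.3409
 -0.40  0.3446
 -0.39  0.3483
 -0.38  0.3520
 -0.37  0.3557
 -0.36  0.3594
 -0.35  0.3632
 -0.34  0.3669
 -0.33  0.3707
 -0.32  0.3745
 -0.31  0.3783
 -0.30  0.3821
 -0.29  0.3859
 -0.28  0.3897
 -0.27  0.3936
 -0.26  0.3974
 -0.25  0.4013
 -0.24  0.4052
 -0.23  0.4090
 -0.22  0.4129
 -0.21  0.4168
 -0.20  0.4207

σ√T = 0.55·√0.5 = 0.3889
ln(S/K) + (r − q + σ²/2)T = ln(300/350) + (0.017 − 0.031 + 0.55²/2)·0.5 = -0.1542 + 0.0686 = -0.0855
d₁ = -0.0855 / 0.3889 = -0.2199 ≈ -0.22
d₂ = d₁ − σ√T = -0.2199 − 0.3889 = -0.6088 ≈ -0.61
e^(−qT) = e^(−0.031·0.5) = 0.9846;  e^(−rT) = e^(−0.017·0.5) = 0.9915
N(d₁) = N(-0.22) = 0.4129;  N(d₂) = N(-0.61) = 0.2709
C = 300·0.9846·0.4129 − 350·0.9915·0.2709 = 121.9624 − 94.0091 = 27.9533

€27.95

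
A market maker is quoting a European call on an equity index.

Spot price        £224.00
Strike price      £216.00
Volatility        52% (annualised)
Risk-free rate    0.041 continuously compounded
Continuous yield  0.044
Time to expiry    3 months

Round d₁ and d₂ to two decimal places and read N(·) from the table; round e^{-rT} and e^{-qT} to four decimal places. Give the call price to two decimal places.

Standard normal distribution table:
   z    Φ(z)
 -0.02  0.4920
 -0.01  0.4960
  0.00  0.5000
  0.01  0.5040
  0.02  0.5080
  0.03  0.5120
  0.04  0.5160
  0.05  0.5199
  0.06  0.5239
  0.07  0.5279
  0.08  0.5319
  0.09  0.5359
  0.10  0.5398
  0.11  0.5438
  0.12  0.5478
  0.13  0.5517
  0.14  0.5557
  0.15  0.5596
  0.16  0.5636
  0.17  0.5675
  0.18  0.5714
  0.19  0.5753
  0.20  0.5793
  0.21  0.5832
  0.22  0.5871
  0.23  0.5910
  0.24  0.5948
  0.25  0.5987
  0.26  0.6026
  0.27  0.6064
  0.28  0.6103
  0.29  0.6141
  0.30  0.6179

T = 0.25;  σ√T = 0.2600
d₁ = [ln(224/216) + (0.041 − 0.044 + 0.52²/2)·0.25] / 0.2600 = [0.0364 + 0.0331] / 0.2600 = 0.2670 ⇒ 0.27
d₂ = d₁ − σ√T = 0.2670 − 0.2600 = 0.0070 ⇒ 0.01
exp(−qT) = exp(−0.044·0.25) = 0.9891;  exp(−rT) = exp(−0.041·0.25) = 0.9898
C = 224·0.9891·N(0.27) − 216·0.9898·N(0.01) = 224·0.9891·0.6064 − 216·0.9898·0.5040 = 134.3530 − 107.7536 = 26.5994

£26.60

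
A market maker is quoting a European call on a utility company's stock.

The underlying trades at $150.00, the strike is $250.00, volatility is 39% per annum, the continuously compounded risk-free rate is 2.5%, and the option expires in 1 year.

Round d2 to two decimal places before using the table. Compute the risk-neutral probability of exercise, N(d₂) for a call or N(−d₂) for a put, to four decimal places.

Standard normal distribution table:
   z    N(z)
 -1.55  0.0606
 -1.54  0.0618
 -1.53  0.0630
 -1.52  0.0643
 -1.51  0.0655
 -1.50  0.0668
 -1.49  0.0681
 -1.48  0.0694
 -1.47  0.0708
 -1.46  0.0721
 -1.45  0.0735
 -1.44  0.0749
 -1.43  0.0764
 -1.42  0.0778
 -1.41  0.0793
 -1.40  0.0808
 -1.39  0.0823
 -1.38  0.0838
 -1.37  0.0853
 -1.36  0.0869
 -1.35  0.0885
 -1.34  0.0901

0.0749

σ√T = 0.39·√1 = 0.3900
ln(S/K) + (r + σ²/2)T = ln(150/250) + (0.025 + 0.39²/2)·1 = -0.5108 + 0.1011 = -0.4098
d₁ = -0.4098 / 0.3900 = -1.0507 → -1.05
d₂ = d₁ − σ√T = -1.0507 − 0.3900 = -1.4407 → -1.44
Pr(exercise) under Q = N(d₂) = 0.0749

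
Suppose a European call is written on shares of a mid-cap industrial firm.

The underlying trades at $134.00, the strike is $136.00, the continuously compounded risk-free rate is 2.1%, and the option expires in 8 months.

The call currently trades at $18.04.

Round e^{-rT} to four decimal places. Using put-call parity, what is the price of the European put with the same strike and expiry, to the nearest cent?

$18.15

e^(−rT) = e^(−0.021·0.6667) = 0.9861
Put-call parity: C − P = S − K·e^(−rT) = 134 − 136·0.9861 = 134 − 134.1096 = -0.1096
P = C − (C − P) = 18.04 − (-0.1096) = 18.1496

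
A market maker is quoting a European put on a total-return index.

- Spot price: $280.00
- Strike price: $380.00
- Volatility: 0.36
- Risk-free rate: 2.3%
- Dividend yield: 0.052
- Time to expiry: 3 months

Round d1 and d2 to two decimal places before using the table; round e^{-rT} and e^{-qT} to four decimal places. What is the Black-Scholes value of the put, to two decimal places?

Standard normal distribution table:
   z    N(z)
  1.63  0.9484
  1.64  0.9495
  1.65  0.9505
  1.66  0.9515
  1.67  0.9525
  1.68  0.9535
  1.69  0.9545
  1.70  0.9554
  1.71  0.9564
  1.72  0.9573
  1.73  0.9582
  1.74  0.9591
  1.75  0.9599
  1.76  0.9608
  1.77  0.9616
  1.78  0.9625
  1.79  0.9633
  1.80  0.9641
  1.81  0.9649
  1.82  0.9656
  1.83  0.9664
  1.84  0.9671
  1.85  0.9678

σ√T = 0.36·√0.25 = 0.1800
d₁ = [ln(280/380) + (0.023 − 0.052 + 0.36²/2)·0.25] / 0.1800 = [-0.3054 + 0.0089] / 0.1800 = -1.6468 which rounds to -1.65
d₂ = d₁ − σ√T = -1.6468 − 0.1800 = -1.8268 which rounds to -1.83
e^(−qT) = e^(−0.052·0.25) = 0.9871;  e^(−rT) = e^(−0.023·0.25) = 0.9943
N(−d₂) = N(1.83) = 0.9664;  N(−d₁) = N(1.65) = 0.9505
P = 380·0.9943·0.9664 − 280·0.9871·0.9505 = 365.1388 − 262.7068 = 102.4320

$102.43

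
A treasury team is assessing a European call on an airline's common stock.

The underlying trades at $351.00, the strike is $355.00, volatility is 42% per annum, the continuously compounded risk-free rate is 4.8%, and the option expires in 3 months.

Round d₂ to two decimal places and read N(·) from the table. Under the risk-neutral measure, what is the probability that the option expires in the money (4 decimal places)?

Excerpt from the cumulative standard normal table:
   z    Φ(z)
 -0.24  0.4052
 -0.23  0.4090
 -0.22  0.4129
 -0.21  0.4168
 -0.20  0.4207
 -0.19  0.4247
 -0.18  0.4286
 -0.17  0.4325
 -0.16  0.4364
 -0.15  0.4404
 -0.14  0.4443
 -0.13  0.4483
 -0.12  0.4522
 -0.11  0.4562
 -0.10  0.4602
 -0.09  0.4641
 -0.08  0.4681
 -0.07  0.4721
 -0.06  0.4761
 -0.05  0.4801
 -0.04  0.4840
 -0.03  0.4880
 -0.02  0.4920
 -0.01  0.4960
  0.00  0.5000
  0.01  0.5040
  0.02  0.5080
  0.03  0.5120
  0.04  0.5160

0.4602

T = 0.25;  σ√T = 0.2100
ln(S/K) + (r + σ²/2)T = ln(351/355) + (0.048 + 0.42²/2)·0.25 = -0.0113 + 0.0340 = 0.0227
d₁ = 0.0227 / 0.2100 = 0.1082 ≈ 0.11
d₂ = d₁ − σ√T = 0.1082 − 0.2100 = -0.1018 ≈ -0.10
Pr(exercise) under Q = N(d₂) = 0.4602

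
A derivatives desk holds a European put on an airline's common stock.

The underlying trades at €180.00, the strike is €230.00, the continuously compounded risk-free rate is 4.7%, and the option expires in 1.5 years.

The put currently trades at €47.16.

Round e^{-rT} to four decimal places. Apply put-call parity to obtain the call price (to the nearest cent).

€12.82

exp(−rT) = exp(−0.047·1.5) = 0.9319
Put-call parity: C − P = S − K·e^(−rT) = 180 − 230·0.9319 = 180 − 214.3370 = -34.3370
C = P + (C − P) = 47.16 + (-34.3370) = 12.8230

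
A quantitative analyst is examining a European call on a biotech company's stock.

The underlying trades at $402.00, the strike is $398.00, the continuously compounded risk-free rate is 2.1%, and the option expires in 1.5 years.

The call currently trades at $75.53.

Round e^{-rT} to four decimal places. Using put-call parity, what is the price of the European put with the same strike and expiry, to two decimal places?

e^(−rT) = e^(−0.021·1.5) = 0.9690
Put-call parity: C − P = S − K·e^(−rT) = 402 − 398·0.9690 = 402 − 385.6620 = 16.3380
P = C − (C − P) = 75.53 − (16.3380) = 59.1920

$59.19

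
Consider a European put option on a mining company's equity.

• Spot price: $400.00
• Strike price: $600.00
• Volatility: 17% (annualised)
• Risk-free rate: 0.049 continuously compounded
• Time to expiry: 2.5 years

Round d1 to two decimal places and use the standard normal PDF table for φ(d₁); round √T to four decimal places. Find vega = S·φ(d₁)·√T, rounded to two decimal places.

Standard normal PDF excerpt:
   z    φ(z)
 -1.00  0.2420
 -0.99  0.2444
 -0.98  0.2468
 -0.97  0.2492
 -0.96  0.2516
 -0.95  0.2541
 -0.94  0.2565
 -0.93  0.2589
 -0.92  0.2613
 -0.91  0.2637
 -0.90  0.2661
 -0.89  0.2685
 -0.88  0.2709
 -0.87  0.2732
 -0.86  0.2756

165.26

σ√T = 0.17·√2.5 = 0.2688
ln(S/K) + (r + σ²/2)T = ln(400/600) + (0.049 + 0.17²/2)·2.5 = -0.4055 + 0.1586 = -0.2468
d₁ = -0.2468 / 0.2688 = -0.9183 ⇒ -0.92
√T = √2.5 = 1.5811
φ(d₁) = φ(-0.92) = 0.2613
vega = S·φ(d₁)·√T = 400·0.2613·1.5811 = 165.2566
(Call and put vega coincide under Black-Scholes.)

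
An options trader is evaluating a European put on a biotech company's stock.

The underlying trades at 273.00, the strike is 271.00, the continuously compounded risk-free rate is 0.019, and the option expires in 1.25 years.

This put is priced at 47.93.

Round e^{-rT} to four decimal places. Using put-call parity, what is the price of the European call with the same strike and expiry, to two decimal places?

exp(−rT) = exp(−0.019·1.25) = 0.9765
Put-call parity: C − P = S − K·e^(−rT) = 273 − 271·0.9765 = 273 − 264.6315 = 8.3685
C = P + (C − P) = 47.93 + (8.3685) = 56.2985

56.30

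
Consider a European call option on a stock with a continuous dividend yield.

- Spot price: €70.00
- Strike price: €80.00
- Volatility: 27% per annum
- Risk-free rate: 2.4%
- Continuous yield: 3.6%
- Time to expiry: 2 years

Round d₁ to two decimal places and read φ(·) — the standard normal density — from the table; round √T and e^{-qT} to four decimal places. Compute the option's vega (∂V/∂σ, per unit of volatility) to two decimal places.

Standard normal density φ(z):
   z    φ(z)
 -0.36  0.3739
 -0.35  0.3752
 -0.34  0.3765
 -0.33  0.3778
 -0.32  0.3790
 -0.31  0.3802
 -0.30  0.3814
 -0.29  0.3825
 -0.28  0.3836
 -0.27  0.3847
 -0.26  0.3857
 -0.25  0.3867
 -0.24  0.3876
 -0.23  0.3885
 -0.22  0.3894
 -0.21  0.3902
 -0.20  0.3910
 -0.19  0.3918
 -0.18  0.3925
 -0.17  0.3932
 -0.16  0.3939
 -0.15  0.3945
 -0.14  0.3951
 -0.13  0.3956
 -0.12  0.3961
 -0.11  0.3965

σ√T = 0.27·√2 = 0.3818
ln(S/K) + (r − q + σ²/2)T = ln(70/80) + (0.024 − 0.036 + 0.27²/2)·2 = -0.1335 + 0.0489 = -0.0846
d₁ = -0.0846 / 0.3818 = -0.2216 which rounds to -0.22
√T = √2 = 1.4142
φ(d₁) = φ(-0.22) = 0.3894
exp(−qT) = exp(−0.036·2) = 0.9305
vega = S·exp(−qT)·φ(d₁)·√T = 70·0.9305·0.3894·1.4142 = 35.8692
(Vega is the same for a European call and put with the same parameters.)

35.87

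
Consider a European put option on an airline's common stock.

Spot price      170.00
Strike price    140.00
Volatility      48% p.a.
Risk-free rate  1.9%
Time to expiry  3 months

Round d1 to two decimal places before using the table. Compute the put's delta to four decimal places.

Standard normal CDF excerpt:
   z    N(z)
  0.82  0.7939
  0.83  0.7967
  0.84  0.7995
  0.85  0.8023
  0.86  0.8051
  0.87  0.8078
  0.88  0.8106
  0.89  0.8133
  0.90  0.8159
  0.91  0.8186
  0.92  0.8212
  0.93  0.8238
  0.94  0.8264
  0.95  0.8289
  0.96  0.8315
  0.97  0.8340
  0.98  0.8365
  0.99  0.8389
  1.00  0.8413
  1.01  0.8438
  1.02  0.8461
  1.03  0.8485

-0.1711

σ√T = 0.48·√0.25 = 0.2400
ln(S/K) + (r + σ²/2)T = ln(170/140) + (0.019 + 0.48²/2)·0.25 = 0.1942 + 0.0335 = 0.2277
d₁ = 0.2277 / 0.2400 = 0.9488 which rounds to 0.95
N(d₁) = N(0.95) = 0.8289
Δ_put = N(d₁) − 1 = 0.8289 − 1 = -0.1711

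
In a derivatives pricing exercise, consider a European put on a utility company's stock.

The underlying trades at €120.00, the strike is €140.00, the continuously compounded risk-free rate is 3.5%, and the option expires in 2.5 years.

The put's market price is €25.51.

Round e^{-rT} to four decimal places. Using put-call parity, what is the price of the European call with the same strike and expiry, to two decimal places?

€17.24

exp(−rT) = exp(−0.035·2.5) = 0.9162
Put-call parity: C − P = S − K·e^(−rT) = 120 − 140·0.9162 = 120 − 128.2680 = -8.2680
C = P + (C − P) = 25.51 + (-8.2680) = 17.2420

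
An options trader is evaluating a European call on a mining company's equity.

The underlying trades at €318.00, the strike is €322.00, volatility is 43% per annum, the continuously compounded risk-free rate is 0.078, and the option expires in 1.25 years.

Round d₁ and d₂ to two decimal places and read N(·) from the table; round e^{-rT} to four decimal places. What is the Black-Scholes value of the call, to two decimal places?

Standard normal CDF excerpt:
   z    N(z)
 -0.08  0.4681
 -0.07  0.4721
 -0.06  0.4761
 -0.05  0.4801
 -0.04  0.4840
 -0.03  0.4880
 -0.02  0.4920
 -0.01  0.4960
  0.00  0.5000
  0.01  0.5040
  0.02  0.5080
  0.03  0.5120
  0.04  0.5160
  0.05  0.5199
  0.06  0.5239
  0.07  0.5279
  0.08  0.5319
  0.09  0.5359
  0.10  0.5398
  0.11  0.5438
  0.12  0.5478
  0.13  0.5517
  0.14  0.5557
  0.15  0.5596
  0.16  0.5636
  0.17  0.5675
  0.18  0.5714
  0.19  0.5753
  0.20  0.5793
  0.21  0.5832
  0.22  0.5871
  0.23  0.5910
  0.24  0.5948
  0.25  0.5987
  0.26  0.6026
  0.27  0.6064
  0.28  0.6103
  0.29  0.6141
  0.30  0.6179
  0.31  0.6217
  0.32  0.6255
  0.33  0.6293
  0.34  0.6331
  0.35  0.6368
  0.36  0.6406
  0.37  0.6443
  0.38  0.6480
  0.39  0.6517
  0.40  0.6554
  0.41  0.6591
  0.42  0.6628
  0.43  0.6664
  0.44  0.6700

€71.71

σ√T = 0.43 × 1.1180 = 0.4808
d₁ = [ln(318/322) + (0.078 + 0.43²/2)·1.25] / 0.4808 = [-0.0125 + 0.2131] / 0.4808 = 0.4172 which rounds to 0.42
d₂ = d₁ − σ√T = 0.4172 − 0.4808 = -0.0636 which rounds to -0.06
exp(−rT) = exp(−0.078·1.25) = 0.9071
N(d₁) = N(0.42) = 0.6628;  N(d₂) = N(-0.06) = 0.4761
C = 318·0.6628 − 322·0.9071·0.4761 = 210.7704 − 139.0622 = 71.7082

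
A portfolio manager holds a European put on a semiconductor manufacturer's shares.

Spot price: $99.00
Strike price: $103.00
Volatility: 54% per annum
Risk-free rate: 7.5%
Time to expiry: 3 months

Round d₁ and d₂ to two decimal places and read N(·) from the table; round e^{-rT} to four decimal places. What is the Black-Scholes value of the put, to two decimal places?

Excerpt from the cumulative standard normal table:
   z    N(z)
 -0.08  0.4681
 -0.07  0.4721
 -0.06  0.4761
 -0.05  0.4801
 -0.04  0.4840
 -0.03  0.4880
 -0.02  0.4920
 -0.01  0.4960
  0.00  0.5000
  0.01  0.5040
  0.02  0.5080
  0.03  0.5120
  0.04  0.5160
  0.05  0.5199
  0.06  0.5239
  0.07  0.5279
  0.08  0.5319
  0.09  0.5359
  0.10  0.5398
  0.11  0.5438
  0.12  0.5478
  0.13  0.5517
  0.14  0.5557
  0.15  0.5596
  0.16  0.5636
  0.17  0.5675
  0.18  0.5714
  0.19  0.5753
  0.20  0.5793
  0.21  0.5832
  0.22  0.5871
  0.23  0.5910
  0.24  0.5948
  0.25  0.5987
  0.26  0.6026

$11.82

σ√T = 0.54·√0.25 = 0.2700
ln(S/K) + (r + σ²/2)T = ln(99/103) + (0.075 + 0.54²/2)·0.25 = -0.0396 + 0.0552 = 0.0156
d₁ = 0.0156 / 0.2700 = 0.0577 → 0.06
d₂ = d₁ − σ√T = 0.0577 − 0.2700 = -0.2123 → -0.21
e^(−rT) = e^(−0.075·0.25) = 0.9814
N(−d₂) = N(0.21) = 0.5832;  N(−d₁) = N(-0.06) = 0.4761
P = 103·0.9814·0.5832 − 99·0.4761 = 58.9523 − 47.1339 = 11.8184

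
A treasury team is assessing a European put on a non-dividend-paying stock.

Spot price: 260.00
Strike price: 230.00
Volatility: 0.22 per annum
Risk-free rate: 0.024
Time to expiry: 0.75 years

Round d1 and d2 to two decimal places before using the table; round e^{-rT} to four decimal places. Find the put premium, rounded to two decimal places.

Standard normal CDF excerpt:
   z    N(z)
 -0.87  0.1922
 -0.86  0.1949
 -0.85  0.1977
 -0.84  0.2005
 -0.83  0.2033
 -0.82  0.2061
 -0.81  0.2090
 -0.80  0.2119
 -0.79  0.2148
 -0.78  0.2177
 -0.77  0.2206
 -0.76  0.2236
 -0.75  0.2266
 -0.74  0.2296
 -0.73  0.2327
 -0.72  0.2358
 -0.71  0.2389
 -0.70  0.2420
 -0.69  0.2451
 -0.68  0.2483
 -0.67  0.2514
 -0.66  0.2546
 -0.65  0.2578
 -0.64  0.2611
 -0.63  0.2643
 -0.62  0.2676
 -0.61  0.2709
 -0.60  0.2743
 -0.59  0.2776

6.13

σ√T = 0.22 × 0.8660 = 0.1905
ln(S/K) + (r + σ²/2)T = ln(260/230) + (0.024 + 0.22²/2)·0.75 = 0.1226 + 0.0362 = 0.1588
d₁ = 0.1588 / 0.1905 = 0.8332 ≈ 0.83
d₂ = d₁ − σ√T = 0.8332 − 0.1905 = 0.6427 ≈ 0.64
e^(−rT) = e^(−0.024·0.75) = 0.9822
N(−d₂) = N(-0.64) = 0.2611;  N(−d₁) = N(-0.83) = 0.2033
P = 230·0.9822·0.2611 − 260·0.2033 = 58.9841 − 52.8580 = 6.1261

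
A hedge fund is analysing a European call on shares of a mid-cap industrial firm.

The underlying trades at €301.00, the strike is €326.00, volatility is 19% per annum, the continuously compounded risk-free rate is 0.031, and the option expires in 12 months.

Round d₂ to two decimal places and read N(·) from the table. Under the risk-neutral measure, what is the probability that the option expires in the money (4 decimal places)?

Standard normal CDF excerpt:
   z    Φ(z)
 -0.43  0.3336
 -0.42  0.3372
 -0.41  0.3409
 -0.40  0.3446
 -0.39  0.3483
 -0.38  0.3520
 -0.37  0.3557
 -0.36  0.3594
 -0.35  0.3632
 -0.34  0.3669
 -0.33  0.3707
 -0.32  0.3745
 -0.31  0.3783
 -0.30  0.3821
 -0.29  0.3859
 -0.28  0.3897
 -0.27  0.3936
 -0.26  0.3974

0.3632

T = 1;  σ√T = 0.1900
d₁ = [ln(301/326) + (0.031 + 0.19²/2)·1] / 0.1900 = [-0.0798 + 0.0490] / 0.1900 = -0.1618 ⇒ -0.16
d₂ = d₁ − σ√T = -0.1618 − 0.1900 = -0.3518 ⇒ -0.35
Risk-neutral Pr[S_T > K] = N(d₂) = N(-0.35) = 0.3632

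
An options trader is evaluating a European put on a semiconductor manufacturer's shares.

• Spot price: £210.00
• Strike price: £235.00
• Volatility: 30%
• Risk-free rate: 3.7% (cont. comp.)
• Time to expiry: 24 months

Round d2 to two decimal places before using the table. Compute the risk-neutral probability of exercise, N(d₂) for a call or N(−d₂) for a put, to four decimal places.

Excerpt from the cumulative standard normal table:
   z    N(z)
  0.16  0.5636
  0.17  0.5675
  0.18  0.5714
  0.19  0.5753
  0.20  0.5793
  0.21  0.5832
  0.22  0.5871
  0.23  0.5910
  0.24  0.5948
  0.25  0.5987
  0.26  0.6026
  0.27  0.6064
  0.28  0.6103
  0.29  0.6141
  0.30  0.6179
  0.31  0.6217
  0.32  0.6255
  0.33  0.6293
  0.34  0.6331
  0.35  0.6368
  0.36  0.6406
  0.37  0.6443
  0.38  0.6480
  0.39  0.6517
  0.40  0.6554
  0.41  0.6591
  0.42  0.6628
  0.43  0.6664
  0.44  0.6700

σ√T = 0.3 × 1.4142 = 0.4243
d₁ = [ln(210/235) + (0.037 + 0.3²/2)·2] / 0.4243 = [-0.1125 + 0.1640] / 0.4243 = 0.1214 → 0.12
d₂ = d₁ − σ√T = 0.1214 − 0.4243 = -0.3028 → -0.30
Pr(exercise) under Q = N(−d₂) = N(0.30) = 0.6179

0.6179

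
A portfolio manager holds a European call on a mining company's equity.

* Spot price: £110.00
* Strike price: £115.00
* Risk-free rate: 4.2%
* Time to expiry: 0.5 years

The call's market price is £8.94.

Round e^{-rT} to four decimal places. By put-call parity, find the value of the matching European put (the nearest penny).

£11.55

exp(−rT) = exp(−0.042·0.5) = 0.9792
Put-call parity: C − P = S − K·e^(−rT) = 110 − 115·0.9792 = 110 − 112.6080 = -2.6080
P = C − (C − P) = 8.94 − (-2.6080) = 11.5480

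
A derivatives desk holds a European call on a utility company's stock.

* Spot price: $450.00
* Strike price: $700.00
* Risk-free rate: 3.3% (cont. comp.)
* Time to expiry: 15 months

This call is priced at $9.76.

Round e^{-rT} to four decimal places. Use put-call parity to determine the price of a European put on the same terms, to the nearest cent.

$231.48

e^(−rT) = e^(−0.033·1.25) = 0.9596
Put-call parity: C − P = S − K·e^(−rT) = 450 − 700·0.9596 = 450 − 671.7200 = -221.7200
P = C − (C − P) = 9.76 − (-221.7200) = 231.4800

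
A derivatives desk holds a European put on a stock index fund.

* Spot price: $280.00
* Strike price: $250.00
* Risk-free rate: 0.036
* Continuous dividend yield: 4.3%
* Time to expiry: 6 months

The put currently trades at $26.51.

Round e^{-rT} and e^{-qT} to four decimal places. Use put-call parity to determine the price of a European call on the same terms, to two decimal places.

$55.00

e^(−qT) = e^(−0.043·0.5) = 0.9787;  e^(−rT) = e^(−0.036·0.5) = 0.9822
Put-call parity: C − P = S·e^(−qT) − K·e^(−rT) = 280·0.9787 − 250·0.9822 = 274.0360 − 245.5500 = 28.4860
C = P + (C − P) = 26.51 + (28.4860) = 54.9960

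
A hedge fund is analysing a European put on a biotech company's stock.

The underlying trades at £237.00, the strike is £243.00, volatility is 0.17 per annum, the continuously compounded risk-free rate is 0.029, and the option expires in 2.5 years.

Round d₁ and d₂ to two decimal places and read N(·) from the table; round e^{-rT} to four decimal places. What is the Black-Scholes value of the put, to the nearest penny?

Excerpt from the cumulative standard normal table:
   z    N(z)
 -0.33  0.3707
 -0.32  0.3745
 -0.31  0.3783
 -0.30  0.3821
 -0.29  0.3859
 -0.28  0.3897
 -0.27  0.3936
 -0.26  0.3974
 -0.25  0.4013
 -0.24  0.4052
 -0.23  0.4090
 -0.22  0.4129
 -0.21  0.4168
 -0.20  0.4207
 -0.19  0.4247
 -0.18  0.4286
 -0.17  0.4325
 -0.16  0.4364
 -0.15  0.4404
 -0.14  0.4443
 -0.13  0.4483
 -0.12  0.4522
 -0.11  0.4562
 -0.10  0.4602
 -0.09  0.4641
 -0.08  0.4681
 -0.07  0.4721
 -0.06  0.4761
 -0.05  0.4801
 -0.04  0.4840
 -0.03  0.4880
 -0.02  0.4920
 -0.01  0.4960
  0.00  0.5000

£19.73

σ√T = 0.17·√2.5 = 0.2688
d₁ = [ln(237/243) + (0.029 + 0.17²/2)·2.5] / 0.2688 = [-0.0250 + 0.1086] / 0.2688 = 0.3111 ⇒ 0.31
d₂ = d₁ − σ√T = 0.3111 − 0.2688 = 0.0423 ⇒ 0.04
e^(−rT) = e^(−0.029·2.5) = 0.9301
N(−d₂) = N(-0.04) = 0.4840;  N(−d₁) = N(-0.31) = 0.3783
P = 243·0.9301·0.4840 − 237·0.3783 = 109.3909 − 89.6571 = 19.7338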